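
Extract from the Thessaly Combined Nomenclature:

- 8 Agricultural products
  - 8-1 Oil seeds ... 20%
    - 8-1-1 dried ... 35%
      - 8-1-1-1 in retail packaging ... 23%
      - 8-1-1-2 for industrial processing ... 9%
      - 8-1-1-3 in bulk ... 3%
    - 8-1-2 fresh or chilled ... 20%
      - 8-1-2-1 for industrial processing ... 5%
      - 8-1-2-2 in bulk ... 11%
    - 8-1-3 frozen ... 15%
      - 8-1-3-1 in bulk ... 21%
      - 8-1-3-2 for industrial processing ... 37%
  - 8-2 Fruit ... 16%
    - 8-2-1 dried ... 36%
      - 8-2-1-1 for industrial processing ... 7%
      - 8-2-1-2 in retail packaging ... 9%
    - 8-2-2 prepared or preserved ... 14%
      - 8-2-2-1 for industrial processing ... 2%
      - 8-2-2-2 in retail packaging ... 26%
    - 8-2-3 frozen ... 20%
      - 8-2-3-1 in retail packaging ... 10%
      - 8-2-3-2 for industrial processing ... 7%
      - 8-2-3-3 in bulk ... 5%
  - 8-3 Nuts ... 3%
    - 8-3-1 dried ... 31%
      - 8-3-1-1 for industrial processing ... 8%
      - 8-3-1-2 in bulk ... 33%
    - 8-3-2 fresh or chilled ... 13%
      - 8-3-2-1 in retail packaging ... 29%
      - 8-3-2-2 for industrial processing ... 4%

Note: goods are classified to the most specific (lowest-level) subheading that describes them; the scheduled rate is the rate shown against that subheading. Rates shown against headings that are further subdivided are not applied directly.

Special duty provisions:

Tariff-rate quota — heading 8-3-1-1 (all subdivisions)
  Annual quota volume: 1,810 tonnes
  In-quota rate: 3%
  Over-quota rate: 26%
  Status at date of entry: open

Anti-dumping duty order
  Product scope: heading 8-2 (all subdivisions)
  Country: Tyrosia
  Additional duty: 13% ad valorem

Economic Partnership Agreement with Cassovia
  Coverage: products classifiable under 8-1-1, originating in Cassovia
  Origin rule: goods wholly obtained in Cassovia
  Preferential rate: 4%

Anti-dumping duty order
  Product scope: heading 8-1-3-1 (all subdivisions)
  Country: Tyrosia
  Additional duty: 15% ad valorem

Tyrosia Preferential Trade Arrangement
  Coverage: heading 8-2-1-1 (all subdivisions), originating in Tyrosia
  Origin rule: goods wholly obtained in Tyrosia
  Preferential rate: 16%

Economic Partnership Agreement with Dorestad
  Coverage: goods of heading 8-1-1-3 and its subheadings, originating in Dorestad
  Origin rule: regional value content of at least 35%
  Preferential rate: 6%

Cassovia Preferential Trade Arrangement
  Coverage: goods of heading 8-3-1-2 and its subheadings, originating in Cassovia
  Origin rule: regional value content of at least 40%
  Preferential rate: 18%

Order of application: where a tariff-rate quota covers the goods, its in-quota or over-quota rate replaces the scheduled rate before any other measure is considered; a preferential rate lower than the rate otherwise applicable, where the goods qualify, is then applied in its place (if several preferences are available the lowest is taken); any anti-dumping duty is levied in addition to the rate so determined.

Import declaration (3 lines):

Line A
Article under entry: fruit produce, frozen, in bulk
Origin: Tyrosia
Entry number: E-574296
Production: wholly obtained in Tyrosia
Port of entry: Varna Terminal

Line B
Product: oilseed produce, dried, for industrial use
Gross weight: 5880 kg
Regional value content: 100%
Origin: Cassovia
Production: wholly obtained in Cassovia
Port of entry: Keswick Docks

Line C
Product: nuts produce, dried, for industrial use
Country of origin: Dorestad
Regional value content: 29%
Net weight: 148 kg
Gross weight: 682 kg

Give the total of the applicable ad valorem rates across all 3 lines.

25%

Line A: fruit → 8-2; frozen → 8-2-3; in bulk → 8-2-3-3. Scheduled 5%. Tyrosia agreement on 8-2-1-1: 8-2-3-3 not covered; anti-dumping (Tyrosia, 8-2): +13%; total 5% + 13% = 18%. → 18%.
Line B: oilseed → 8-1; dried → 8-1-1; for industrial use → 8-1-1-2. Scheduled 9%. Cassovia agreement on 8-1-1: wholly obtained → 4% available; Cassovia agreement on 8-3-1-2: 8-1-1-2 not covered; preferential 4%. → 4%.
Line C: nuts → 8-3; dried → 8-3-1; for industrial use → 8-3-1-1. Scheduled 8%. quota on 8-3-1-1 open → in-quota 3%; Dorestad agreement on 8-1-1-3: 8-3-1-1 not covered. → 3%.
Sum: 18% + 4% + 3% = 25%.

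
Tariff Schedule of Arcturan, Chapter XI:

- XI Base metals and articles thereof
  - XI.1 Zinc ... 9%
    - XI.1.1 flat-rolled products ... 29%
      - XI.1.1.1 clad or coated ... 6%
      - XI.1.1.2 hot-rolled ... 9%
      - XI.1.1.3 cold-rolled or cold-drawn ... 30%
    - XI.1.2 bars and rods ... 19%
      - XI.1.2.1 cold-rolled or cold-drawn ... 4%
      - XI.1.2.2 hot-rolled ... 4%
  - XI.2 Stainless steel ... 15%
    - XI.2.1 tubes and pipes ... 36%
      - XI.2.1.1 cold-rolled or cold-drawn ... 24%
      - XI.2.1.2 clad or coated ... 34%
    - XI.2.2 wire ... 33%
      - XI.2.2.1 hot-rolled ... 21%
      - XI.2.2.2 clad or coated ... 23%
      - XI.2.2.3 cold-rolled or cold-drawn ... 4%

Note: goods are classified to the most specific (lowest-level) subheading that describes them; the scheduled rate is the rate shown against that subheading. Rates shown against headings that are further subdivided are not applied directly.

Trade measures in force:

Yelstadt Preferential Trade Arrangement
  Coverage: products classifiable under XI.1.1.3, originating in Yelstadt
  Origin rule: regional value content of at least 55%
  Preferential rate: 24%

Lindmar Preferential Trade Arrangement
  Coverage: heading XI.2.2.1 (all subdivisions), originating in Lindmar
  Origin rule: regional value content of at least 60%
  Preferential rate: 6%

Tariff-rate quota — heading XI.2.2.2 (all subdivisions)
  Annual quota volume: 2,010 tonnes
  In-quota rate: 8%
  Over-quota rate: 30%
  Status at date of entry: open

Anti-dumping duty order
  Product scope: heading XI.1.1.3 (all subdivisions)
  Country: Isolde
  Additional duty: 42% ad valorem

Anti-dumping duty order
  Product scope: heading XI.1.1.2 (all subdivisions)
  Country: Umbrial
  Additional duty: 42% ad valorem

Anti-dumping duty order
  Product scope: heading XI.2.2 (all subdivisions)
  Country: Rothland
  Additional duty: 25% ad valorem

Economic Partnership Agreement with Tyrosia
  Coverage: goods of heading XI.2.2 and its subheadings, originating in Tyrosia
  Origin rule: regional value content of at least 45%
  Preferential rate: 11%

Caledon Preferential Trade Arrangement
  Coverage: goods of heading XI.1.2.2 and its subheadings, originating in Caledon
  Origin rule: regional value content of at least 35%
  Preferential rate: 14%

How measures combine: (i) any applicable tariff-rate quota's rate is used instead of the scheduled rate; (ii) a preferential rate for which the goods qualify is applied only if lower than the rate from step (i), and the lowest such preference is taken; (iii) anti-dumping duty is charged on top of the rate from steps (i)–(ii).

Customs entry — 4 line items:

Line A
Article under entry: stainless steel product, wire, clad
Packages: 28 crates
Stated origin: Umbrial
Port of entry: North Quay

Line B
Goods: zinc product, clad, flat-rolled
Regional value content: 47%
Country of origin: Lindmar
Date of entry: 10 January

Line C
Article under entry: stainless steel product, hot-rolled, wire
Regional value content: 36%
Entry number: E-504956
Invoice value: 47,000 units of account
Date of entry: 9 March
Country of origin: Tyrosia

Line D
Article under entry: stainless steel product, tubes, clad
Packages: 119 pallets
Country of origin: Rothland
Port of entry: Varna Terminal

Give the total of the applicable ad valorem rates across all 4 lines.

69%

Line A: stainless steel → XI.2; wire → XI.2.2; clad → XI.2.2.2. Scheduled 23%. quota on XI.2.2.2 open → in-quota 8%. → 8%.
Line B: zinc → XI.1; flat-rolled → XI.1.1; clad → XI.1.1.1. Scheduled 6%. Lindmar agreement on XI.2.2.1: XI.1.1.1 not covered. → 6%.
Line C: stainless steel → XI.2; wire → XI.2.2; hot-rolled → XI.2.2.1. Scheduled 21%. Tyrosia agreement on XI.2.2: RVC < 45%. → 21%.
Line D: stainless steel → XI.2; tubes → XI.2.1; clad → XI.2.1.2. Scheduled 34%. No special measure applies. → 34%.
Sum: 8% + 6% + 21% + 34% = 69%.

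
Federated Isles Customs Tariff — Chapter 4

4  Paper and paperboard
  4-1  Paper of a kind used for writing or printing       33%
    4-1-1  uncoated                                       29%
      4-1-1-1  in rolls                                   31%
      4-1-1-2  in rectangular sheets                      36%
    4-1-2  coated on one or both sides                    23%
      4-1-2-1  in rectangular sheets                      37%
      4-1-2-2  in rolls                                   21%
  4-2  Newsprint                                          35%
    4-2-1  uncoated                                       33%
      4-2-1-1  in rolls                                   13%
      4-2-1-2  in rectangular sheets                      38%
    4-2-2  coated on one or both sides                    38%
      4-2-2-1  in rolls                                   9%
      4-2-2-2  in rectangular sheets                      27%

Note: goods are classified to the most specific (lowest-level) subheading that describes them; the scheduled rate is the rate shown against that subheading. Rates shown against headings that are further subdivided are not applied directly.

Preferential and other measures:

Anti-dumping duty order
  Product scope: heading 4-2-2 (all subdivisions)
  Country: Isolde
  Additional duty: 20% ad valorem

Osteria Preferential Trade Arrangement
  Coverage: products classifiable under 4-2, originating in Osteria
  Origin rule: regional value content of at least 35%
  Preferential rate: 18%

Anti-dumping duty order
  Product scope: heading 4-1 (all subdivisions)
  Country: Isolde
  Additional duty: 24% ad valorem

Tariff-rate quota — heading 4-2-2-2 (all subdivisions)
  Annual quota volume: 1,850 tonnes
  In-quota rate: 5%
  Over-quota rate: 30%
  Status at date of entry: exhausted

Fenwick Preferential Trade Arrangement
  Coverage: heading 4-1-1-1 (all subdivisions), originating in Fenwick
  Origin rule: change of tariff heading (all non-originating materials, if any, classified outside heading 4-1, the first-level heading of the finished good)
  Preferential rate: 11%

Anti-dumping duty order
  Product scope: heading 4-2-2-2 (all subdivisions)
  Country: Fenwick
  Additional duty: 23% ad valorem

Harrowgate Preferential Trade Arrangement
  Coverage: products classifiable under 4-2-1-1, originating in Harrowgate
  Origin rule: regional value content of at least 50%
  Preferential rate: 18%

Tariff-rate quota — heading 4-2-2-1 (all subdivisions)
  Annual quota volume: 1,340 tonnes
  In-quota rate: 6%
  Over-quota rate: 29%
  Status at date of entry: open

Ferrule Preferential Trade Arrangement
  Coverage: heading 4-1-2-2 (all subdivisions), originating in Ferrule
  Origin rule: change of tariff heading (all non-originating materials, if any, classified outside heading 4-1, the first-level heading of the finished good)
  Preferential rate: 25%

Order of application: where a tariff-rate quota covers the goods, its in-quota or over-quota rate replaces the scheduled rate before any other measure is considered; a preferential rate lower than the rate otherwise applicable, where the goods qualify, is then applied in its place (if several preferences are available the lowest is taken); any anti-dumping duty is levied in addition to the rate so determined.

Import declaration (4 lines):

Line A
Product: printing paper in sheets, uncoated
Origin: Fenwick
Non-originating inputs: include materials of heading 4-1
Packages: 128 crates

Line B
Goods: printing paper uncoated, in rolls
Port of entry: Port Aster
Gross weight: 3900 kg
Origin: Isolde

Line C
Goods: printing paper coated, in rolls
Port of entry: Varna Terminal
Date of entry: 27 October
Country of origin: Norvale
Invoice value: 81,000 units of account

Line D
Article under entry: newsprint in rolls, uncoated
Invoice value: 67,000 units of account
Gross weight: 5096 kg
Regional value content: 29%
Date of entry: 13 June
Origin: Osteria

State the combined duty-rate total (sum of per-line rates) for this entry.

125%

Line A: printing paper → 4-1; uncoated → 4-1-1; in sheets → 4-1-1-2. Scheduled 36%. Fenwick agreement on 4-1-1-1: 4-1-1-2 not covered. → 36%.
Line B: printing paper → 4-1; uncoated → 4-1-1; in rolls → 4-1-1-1. Scheduled 31%. anti-dumping (Isolde, 4-1): +24%; total 31% + 24% = 55%. → 55%.
Line C: printing paper → 4-1; coated → 4-1-2; in rolls → 4-1-2-2. Scheduled 21%. No special measure applies. → 21%.
Line D: newsprint → 4-2; uncoated → 4-2-1; in rolls → 4-2-1-1. Scheduled 13%. Osteria agreement on 4-2: RVC < 35%. → 13%.
Sum: 36% + 55% + 21% + 13% = 125%.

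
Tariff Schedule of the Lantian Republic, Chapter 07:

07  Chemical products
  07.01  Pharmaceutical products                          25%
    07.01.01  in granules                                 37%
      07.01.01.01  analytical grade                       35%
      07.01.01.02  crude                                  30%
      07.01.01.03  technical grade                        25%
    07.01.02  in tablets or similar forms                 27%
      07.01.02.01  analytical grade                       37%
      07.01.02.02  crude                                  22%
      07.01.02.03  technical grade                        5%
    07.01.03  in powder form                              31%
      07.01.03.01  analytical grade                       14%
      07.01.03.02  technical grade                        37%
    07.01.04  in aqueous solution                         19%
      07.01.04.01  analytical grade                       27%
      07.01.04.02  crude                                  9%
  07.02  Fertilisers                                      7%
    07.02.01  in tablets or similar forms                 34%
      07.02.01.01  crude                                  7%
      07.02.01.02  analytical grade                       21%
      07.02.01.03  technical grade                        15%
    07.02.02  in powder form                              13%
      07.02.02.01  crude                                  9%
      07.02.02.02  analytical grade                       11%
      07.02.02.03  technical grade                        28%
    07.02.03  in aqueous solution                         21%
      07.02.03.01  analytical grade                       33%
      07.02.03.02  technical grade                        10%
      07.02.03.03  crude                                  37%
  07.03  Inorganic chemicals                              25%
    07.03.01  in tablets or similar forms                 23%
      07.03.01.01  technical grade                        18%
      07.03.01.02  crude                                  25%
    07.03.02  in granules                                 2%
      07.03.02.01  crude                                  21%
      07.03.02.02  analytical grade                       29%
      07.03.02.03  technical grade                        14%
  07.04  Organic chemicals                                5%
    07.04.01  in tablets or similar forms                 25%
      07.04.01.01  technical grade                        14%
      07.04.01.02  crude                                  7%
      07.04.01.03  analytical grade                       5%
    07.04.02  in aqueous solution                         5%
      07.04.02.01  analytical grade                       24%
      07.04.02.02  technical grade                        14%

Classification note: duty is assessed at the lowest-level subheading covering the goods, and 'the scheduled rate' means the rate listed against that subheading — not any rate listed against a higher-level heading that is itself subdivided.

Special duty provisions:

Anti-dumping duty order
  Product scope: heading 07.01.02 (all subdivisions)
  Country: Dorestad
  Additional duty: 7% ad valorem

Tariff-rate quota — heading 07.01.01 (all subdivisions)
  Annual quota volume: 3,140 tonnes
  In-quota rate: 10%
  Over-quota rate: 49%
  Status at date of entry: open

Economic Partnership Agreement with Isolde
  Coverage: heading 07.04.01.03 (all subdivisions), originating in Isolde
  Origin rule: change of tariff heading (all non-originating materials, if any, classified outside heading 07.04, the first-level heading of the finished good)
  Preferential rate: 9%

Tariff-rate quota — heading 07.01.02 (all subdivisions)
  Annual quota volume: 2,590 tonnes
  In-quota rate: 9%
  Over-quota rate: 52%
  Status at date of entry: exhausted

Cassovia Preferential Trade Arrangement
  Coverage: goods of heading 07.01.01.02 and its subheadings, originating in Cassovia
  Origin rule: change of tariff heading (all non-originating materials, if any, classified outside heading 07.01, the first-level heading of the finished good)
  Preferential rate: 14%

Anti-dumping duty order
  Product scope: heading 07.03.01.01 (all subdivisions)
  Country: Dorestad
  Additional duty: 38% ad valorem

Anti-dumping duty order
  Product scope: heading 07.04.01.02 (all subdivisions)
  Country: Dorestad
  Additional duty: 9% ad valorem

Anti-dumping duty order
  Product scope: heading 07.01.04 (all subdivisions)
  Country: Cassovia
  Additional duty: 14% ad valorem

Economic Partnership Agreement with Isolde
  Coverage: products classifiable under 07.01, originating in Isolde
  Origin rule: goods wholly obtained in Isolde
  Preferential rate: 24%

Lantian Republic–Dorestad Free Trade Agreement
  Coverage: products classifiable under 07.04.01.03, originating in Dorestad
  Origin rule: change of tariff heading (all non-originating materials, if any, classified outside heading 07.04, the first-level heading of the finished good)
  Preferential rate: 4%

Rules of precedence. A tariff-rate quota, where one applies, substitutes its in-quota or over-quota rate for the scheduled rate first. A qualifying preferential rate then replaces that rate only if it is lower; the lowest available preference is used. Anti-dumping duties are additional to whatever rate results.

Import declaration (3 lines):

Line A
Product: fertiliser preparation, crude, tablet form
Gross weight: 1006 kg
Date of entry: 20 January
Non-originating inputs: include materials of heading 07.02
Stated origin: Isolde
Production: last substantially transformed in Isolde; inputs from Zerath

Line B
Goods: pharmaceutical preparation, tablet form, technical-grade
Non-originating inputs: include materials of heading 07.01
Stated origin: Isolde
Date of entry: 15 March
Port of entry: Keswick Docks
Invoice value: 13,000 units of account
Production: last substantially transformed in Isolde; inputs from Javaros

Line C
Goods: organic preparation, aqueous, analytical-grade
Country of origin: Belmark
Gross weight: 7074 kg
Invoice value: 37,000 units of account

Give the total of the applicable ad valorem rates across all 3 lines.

83%

Line A: fertiliser → 07.02; tablet form → 07.02.01; crude → 07.02.01.01. Scheduled 7%. Isolde agreement on 07.04.01.03: 07.02.01.01 not covered; Isolde agreement on 07.01: 07.02.01.01 not covered. → 7%.
Line B: pharmaceutical → 07.01; tablet form → 07.01.02; technical-grade → 07.01.02.03. Scheduled 5%. quota on 07.01.02 exhausted → over-quota 52%; Isolde agreement on 07.04.01.03: 07.01.02.03 not covered; Isolde agreement on 07.01: not wholly obtained. → 52%.
Line C: organic → 07.04; aqueous → 07.04.02; analytical-grade → 07.04.02.01. Scheduled 24%. No special measure applies. → 24%.
Sum: 7% + 52% + 24% = 83%.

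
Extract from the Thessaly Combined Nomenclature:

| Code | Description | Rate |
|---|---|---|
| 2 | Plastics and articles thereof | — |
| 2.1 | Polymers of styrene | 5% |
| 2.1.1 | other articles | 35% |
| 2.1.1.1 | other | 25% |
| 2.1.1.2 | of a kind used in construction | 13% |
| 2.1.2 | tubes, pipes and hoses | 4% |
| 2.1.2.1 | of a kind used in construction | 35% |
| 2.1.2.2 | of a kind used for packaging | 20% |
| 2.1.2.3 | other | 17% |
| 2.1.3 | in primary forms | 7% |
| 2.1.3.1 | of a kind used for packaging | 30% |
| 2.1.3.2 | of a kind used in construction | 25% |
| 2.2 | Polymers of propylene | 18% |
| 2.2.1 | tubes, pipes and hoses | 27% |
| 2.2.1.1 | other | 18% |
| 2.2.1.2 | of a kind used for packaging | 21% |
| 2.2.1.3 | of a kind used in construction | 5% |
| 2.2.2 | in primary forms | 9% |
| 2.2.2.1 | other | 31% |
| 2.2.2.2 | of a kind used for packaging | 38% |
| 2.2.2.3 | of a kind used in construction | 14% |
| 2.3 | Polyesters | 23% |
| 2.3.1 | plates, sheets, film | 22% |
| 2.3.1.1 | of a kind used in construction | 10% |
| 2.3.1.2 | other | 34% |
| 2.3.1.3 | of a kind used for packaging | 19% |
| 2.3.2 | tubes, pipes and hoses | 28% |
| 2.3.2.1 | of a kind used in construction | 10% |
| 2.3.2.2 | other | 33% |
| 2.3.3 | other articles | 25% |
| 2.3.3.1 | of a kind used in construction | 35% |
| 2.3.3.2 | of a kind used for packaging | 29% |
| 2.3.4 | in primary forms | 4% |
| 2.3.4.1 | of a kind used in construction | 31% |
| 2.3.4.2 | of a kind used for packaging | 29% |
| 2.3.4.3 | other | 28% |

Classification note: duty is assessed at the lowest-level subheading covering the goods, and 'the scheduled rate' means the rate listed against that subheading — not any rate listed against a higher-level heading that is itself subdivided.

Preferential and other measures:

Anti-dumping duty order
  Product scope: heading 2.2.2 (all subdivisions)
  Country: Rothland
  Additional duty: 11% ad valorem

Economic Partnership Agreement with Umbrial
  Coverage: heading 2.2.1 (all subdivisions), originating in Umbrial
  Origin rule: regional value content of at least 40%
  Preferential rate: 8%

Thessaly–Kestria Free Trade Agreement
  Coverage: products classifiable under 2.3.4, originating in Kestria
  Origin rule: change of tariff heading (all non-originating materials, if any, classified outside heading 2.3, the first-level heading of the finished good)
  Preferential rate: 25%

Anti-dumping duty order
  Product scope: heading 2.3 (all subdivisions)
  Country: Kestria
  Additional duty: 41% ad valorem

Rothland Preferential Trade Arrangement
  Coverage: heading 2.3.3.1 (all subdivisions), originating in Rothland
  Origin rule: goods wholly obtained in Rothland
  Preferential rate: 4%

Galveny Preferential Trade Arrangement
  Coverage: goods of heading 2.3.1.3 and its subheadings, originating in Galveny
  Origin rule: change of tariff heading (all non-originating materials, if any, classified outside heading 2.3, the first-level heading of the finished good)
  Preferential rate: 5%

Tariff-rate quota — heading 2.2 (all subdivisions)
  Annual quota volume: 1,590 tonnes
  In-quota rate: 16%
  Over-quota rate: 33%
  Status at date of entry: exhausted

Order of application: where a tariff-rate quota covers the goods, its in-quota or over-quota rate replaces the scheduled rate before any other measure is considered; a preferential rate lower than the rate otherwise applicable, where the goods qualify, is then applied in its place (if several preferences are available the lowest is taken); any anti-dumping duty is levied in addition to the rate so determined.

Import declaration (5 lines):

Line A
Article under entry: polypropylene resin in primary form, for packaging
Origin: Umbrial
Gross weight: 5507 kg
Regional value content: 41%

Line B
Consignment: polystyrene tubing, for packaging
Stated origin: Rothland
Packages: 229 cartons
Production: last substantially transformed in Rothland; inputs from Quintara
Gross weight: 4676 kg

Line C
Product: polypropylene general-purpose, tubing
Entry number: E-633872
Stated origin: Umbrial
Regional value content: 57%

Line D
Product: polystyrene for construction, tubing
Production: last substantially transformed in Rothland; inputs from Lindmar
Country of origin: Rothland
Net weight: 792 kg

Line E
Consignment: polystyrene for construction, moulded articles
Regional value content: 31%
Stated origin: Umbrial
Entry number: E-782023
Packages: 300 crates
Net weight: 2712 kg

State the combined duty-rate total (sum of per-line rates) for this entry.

109%

Line A: polypropylene → 2.2; resin in primary form → 2.2.2; for packaging → 2.2.2.2. Scheduled 38%. quota on 2.2 exhausted → over-quota 33%; Umbrial agreement on 2.2.1: 2.2.2.2 not covered. → 33%.
Line B: polystyrene → 2.1; tubing → 2.1.2; for packaging → 2.1.2.2. Scheduled 20%. Rothland agreement on 2.3.3.1: 2.1.2.2 not covered. → 20%.
Line C: polypropylene → 2.2; tubing → 2.2.1; general-purpose → 2.2.1.1. Scheduled 18%. quota on 2.2 exhausted → over-quota 33%; Umbrial agreement on 2.2.1: RVC ≥ 40% → 8% available; preferential 8%. → 8%.
Line D: polystyrene → 2.1; tubing → 2.1.2; for construction → 2.1.2.1. Scheduled 35%. Rothland agreement on 2.3.3.1: 2.1.2.1 not covered. → 35%.
Line E: polystyrene → 2.1; moulded articles → 2.1.1; for construction → 2.1.1.2. Scheduled 13%. Umbrial agreement on 2.2.1: 2.1.1.2 not covered. → 13%.
Sum: 33% + 20% + 8% + 35% + 13% = 109%.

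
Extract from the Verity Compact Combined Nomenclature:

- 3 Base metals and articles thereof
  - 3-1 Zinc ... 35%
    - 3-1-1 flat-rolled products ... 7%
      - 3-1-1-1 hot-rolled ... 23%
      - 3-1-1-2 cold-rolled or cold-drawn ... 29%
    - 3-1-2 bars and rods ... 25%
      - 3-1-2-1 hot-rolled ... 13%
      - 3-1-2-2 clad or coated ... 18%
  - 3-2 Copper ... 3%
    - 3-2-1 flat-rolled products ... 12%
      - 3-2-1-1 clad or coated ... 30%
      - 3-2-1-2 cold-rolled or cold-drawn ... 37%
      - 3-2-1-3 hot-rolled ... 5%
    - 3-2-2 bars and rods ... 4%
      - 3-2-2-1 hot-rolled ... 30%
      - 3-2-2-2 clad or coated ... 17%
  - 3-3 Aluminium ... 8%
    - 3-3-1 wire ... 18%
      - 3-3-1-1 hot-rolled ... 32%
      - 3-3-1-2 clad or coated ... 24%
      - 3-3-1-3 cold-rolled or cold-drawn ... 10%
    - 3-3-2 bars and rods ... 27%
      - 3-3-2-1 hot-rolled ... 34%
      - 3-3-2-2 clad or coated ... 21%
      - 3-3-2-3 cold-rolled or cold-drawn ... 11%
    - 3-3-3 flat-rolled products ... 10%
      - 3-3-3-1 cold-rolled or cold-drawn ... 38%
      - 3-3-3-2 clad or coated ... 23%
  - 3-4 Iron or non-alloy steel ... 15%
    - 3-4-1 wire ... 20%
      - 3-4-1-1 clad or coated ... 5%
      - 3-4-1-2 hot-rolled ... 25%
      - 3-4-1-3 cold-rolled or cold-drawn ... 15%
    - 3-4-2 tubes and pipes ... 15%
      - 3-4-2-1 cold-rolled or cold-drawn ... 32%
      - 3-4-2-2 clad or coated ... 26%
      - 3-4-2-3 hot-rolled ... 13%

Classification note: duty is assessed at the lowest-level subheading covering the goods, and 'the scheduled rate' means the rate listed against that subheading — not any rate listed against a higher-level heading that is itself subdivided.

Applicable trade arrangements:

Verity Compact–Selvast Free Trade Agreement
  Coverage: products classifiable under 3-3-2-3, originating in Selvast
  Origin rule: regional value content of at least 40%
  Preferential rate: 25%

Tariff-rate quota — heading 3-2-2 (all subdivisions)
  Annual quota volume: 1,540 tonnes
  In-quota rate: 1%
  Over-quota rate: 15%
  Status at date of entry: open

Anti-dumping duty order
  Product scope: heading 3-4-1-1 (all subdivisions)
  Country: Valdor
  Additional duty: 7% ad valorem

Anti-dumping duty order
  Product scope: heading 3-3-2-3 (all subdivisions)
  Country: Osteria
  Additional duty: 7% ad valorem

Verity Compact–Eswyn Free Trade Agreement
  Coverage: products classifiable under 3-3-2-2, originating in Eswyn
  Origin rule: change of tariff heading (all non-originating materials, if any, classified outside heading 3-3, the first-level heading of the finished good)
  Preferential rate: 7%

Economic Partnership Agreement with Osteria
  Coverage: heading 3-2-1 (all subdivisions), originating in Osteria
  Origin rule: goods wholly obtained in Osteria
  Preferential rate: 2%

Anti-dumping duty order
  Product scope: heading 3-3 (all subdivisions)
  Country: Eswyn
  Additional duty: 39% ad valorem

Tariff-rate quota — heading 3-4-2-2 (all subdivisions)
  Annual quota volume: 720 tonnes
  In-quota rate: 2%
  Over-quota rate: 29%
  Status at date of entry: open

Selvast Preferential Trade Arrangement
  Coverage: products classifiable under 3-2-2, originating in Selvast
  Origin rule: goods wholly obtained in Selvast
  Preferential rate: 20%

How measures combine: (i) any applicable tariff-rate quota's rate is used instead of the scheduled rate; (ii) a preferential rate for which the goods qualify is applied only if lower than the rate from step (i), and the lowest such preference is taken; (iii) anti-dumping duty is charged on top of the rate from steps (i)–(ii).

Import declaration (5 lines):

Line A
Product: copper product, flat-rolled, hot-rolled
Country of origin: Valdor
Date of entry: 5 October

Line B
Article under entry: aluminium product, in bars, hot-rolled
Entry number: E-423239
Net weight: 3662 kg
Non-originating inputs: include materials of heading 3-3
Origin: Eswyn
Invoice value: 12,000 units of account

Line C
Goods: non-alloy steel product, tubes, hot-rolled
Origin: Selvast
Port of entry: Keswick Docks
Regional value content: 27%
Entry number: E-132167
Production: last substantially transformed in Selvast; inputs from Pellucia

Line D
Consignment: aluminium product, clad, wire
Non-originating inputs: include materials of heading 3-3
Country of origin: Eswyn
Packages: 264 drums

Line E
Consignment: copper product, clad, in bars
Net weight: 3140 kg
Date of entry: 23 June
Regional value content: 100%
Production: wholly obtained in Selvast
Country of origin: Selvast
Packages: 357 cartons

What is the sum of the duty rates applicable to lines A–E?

155%

Line A: copper → 3-2; flat-rolled → 3-2-1; hot-rolled → 3-2-1-3. Scheduled 5%. No special measure applies. → 5%.
Line B: aluminium → 3-3; in bars → 3-3-2; hot-rolled → 3-3-2-1. Scheduled 34%. Eswyn agreement on 3-3-2-2: 3-3-2-1 not covered; anti-dumping (Eswyn, 3-3): +39%; total 34% + 39% = 73%. → 73%.
Line C: non-alloy steel → 3-4; tubes → 3-4-2; hot-rolled → 3-4-2-3. Scheduled 13%. Selvast agreement on 3-3-2-3: 3-4-2-3 not covered; Selvast agreement on 3-2-2: 3-4-2-3 not covered. → 13%.
Line D: aluminium → 3-3; wire → 3-3-1; clad → 3-3-1-2. Scheduled 24%. Eswyn agreement on 3-3-2-2: 3-3-1-2 not covered; anti-dumping (Eswyn, 3-3): +39%; total 24% + 39% = 63%. → 63%.
Line E: copper → 3-2; in bars → 3-2-2; clad → 3-2-2-2. Scheduled 17%. quota on 3-2-2 open → in-quota 1%; Selvast agreement on 3-3-2-3: 3-2-2-2 not covered; Selvast agreement on 3-2-2: wholly obtained → 20% available; preference 20% not lower than 1% → no reduction. → 1%.
Sum: 5% + 73% + 13% + 63% + 1% = 155%.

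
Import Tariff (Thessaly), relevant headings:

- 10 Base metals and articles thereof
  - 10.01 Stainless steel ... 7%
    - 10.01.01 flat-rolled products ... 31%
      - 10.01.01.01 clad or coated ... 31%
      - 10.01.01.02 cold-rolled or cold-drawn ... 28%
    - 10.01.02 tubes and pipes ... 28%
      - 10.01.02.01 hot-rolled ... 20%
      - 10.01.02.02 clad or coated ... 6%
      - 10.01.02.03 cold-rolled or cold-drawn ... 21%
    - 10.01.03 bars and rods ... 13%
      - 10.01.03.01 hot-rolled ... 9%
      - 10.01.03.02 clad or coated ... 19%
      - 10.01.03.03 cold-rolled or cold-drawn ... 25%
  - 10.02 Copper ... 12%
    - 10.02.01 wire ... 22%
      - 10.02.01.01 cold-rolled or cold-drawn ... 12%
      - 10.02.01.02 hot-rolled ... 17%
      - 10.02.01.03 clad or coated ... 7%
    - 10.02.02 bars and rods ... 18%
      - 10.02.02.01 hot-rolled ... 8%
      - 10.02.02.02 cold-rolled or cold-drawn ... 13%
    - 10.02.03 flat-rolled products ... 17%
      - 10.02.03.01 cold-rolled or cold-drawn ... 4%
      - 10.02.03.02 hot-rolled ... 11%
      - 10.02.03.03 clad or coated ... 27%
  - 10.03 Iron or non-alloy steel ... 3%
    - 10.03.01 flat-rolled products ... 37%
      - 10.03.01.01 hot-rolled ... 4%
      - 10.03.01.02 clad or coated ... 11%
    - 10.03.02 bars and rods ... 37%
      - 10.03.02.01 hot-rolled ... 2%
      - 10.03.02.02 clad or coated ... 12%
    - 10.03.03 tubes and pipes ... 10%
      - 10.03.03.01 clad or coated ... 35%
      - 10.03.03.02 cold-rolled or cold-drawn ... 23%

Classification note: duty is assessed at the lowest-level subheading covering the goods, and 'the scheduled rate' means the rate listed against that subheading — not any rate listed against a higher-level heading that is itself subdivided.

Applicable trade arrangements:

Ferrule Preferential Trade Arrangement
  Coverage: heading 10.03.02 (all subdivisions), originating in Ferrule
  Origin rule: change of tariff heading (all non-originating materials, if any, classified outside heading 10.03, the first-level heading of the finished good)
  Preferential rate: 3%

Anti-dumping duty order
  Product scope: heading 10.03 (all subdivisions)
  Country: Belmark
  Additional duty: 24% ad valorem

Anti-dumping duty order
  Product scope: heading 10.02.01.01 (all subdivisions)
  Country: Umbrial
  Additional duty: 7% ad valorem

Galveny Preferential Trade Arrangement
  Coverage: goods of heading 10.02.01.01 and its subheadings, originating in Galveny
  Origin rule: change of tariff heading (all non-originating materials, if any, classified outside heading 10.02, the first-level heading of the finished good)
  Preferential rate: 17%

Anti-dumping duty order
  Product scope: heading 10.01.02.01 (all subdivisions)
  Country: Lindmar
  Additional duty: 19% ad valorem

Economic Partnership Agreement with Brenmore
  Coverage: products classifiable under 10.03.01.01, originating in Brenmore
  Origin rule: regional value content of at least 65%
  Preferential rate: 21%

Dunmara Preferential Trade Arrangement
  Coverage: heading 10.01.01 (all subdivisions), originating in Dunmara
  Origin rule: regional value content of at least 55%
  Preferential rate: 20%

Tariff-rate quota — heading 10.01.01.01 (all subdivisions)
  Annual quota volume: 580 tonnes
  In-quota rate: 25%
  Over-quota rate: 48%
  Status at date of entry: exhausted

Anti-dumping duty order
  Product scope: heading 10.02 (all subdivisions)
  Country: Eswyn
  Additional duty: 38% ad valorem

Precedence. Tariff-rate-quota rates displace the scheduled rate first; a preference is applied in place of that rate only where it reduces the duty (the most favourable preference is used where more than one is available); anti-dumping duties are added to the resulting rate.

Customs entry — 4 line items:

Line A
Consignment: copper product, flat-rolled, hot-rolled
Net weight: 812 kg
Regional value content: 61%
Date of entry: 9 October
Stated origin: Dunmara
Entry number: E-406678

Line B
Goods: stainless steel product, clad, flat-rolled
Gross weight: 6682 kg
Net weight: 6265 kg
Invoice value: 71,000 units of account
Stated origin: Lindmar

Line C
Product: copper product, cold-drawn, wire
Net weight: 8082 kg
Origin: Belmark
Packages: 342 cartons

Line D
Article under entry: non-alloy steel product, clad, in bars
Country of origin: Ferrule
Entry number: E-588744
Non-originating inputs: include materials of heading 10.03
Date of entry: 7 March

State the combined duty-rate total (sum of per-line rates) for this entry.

Line A: copper → 10.02; flat-rolled → 10.02.03; hot-rolled → 10.02.03.02. Scheduled 11%. Dunmara agreement on 10.01.01: 10.02.03.02 not covered. → 11%.
Line B: stainless steel → 10.01; flat-rolled → 10.01.01; clad → 10.01.01.01. Scheduled 31%. quota on 10.01.01.01 exhausted → over-quota 48%. → 48%.
Line C: copper → 10.02; wire → 10.02.01; cold-drawn → 10.02.01.01. Scheduled 12%. No special measure applies. → 12%.
Line D: non-alloy steel → 10.03; in bars → 10.03.02; clad → 10.03.02.02. Scheduled 12%. Ferrule agreement on 10.03.02: CTH not met. → 12%.
Sum: 11% + 48% + 12% + 12% = 83%.

83%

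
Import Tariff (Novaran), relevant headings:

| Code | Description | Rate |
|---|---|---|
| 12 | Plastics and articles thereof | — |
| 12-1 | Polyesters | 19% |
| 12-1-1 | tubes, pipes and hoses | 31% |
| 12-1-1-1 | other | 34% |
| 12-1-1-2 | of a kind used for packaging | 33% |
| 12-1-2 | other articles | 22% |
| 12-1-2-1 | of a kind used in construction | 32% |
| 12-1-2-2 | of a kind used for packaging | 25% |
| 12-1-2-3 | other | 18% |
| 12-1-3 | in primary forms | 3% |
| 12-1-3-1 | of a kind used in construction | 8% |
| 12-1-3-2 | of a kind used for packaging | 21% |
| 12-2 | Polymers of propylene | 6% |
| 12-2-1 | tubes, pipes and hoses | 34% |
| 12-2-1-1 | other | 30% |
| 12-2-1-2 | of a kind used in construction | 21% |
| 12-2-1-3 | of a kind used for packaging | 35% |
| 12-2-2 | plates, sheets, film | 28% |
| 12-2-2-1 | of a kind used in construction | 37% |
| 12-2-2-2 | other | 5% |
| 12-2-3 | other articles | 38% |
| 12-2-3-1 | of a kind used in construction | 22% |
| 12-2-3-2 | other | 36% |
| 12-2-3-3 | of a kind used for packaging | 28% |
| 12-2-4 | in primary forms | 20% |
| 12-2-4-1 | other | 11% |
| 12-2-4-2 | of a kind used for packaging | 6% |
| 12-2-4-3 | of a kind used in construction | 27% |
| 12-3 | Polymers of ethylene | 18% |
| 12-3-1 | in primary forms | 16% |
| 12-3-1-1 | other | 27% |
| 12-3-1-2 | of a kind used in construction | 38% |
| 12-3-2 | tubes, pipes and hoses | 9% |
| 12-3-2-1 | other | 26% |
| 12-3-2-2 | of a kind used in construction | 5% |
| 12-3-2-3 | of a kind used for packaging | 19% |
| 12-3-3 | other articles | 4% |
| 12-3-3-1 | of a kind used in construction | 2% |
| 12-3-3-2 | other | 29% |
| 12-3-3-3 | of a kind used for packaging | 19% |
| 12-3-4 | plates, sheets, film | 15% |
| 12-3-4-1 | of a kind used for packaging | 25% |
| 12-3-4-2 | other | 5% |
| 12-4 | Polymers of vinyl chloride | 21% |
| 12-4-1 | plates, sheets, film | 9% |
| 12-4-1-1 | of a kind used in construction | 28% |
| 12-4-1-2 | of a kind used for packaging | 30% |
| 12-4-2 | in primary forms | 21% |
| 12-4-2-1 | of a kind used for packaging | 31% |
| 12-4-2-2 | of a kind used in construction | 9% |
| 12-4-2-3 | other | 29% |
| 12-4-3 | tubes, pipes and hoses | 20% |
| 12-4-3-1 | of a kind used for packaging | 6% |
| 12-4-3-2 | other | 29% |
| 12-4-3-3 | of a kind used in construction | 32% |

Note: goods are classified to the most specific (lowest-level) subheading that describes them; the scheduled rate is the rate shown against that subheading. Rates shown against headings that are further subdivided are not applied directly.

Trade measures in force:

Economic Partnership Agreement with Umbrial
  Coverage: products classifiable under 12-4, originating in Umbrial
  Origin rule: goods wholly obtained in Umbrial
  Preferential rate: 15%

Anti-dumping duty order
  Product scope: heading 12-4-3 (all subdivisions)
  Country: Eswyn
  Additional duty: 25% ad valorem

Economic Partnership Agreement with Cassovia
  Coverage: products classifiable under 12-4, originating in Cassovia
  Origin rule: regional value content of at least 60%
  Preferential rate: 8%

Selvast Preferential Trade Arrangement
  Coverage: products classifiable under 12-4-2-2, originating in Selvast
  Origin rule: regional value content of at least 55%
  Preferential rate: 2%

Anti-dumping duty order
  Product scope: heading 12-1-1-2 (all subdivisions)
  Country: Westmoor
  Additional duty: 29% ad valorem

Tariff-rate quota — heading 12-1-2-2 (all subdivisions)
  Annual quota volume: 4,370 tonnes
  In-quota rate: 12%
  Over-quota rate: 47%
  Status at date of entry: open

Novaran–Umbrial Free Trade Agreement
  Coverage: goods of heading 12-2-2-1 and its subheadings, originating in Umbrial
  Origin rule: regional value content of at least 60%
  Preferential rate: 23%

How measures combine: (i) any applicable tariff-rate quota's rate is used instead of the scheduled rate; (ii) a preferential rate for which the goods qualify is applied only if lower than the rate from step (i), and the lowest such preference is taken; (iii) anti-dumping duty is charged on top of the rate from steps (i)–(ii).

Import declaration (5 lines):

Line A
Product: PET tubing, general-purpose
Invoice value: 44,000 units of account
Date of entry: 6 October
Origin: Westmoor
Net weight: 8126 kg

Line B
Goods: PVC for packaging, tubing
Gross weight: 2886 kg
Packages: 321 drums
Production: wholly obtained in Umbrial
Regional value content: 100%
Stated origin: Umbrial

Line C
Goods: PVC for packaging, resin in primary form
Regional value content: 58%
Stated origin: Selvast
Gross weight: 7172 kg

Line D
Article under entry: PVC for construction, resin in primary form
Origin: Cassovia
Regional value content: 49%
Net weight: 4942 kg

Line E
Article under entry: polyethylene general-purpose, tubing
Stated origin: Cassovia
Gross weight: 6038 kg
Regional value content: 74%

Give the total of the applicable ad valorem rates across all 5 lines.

Line A: PET → 12-1; tubing → 12-1-1; general-purpose → 12-1-1-1. Scheduled 34%. No special measure applies. → 34%.
Line B: PVC → 12-4; tubing → 12-4-3; for packaging → 12-4-3-1. Scheduled 6%. Umbrial agreement on 12-4: wholly obtained → 15% available; Umbrial agreement on 12-2-2-1: 12-4-3-1 not covered; preference 15% not lower than 6% → no reduction. → 6%.
Line C: PVC → 12-4; resin in primary form → 12-4-2; for packaging → 12-4-2-1. Scheduled 31%. Selvast agreement on 12-4-2-2: 12-4-2-1 not covered. → 31%.
Line D: PVC → 12-4; resin in primary form → 12-4-2; for construction → 12-4-2-2. Scheduled 9%. Cassovia agreement on 12-4: RVC < 60%. → 9%.
Line E: polyethylene → 12-3; tubing → 12-3-2; general-purpose → 12-3-2-1. Scheduled 26%. Cassovia agreement on 12-4: 12-3-2-1 not covered. → 26%.
Sum: 34% + 6% + 31% + 9% + 26% = 106%.

106%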